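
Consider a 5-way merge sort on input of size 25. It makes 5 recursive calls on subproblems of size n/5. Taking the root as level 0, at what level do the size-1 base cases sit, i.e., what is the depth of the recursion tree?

For divide and conquer with division factor 5:

Problem sizes at each level:
Level 0: 25
Level 1: 5
Level 2: 1

The root is level 0 and the size-1 base case is level 2 (the tree spans levels 0 through 2, i.e. 3 levels counting the root), so the depth is the number of divisions: log_5(25) = 2

The recursion tree depth is log_5(25) = 2. At each level, the problem size is divided by 5, so it takes 2 divisions to reduce to a base case of size 1. The algorithm makes 5 recursive calls at each level.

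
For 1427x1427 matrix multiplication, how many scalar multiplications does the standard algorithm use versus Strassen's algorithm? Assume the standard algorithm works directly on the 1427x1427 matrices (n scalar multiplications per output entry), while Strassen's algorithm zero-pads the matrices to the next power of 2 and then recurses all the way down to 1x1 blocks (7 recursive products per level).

Matrix multiplication for 1427x1427 matrices:

Strassen's algorithm requires power-of-2 dimensions. Pad 1427x1427 to 2048x2048 (next power of 2).

Standard algorithm: 1427^3 = 2905841483 multiplications
Strassen's algorithm: 7^(log2(2048)) = 7^11 = 1977326743 multiplications
Savings: 2905841483 - 1977326743 = 928514740 multiplications

Standard: 2905841483 multiplications (1427^3). Strassen: 1977326743 multiplications (7^11, after padding to 2048x2048). Strassen reduces 8 recursive multiplications to 7 at each level.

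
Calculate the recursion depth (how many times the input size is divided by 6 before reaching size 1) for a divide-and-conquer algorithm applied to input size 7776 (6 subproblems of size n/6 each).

For divide and conquer with division factor 6:

Problem sizes at each level:
Level 0: 7776
Level 1: 1296
Level 2: 216
Level 3: 36
Level 4: 6
Level 5: 1

The root is level 0 and the size-1 base case is level 5 (the tree spans levels 0 through 5, i.e. 6 levels counting the root), so the depth is the number of divisions: log_6(7776) = 5

The recursion tree depth is log_6(7776) = 5. At each level, the problem size is divided by 6, so it takes 5 divisions to reduce to a base case of size 1. The algorithm makes 6 recursive calls at each level.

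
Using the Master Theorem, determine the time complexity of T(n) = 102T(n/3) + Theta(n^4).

Master Theorem for T(n) = 102T(n/3) + O(n^4):

a = 102, b = 3, c = 4
log_b(a) = log_3(102) = 4.2098

Case 1: c = 4 < log_3(102) = 4.2098
T(n) = O(n^(log_3 102))

For T(n) = 102T(n/3) + O(n^4): log_3(102) = 4.2098. This is Case 1 of the Master Theorem (c < log_b(a), work dominated by leaves), giving O(n^(log_3 102)).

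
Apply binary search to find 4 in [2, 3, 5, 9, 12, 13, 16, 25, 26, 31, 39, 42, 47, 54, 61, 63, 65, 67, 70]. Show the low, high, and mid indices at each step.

Binary search for 4 in [2, 3, 5, 9, 12, 13, 16, 25, 26, 31, 39, 42, 47, 54, 61, 63, 65, 67, 70]:

lo=0, hi=18, mid=9, arr[mid]=31 -> 31 > 4, search left half
lo=0, hi=8, mid=4, arr[mid]=12 -> 12 > 4, search left half
lo=0, hi=3, mid=1, arr[mid]=3 -> 3 < 4, search right half
lo=2, hi=3, mid=2, arr[mid]=5 -> 5 > 4, search left half
lo=2 > hi=1, target 4 not found

Binary search determines that 4 is not in the array after 4 comparisons. The search space was exhausted without finding the target.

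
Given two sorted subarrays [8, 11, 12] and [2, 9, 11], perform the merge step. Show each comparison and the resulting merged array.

Merging process:

Compare 8 vs 2: take 2 from right. Merged: [2]
Compare 8 vs 9: take 8 from left. Merged: [2, 8]
Compare 11 vs 9: take 9 from right. Merged: [2, 8, 9]
Compare 11 vs 11: take 11 from left. Merged: [2, 8, 9, 11]
Compare 12 vs 11: take 11 from right. Merged: [2, 8, 9, 11, 11]
Append remaining from left: [12]. Merged: [2, 8, 9, 11, 11, 12]

Final merged array: [2, 8, 9, 11, 11, 12]
Total comparisons: 5

The merged array is [2, 8, 9, 11, 11, 12], requiring 5 comparisons. The merge step runs in O(n) time where n is the total number of elements.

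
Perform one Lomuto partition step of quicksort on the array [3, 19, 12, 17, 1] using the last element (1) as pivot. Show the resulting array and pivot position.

Lomuto partition with pivot = 1:

Initial array: [3, 19, 12, 17, 1]

arr[0]=3 > 1: no swap
arr[1]=19 > 1: no swap
arr[2]=12 > 1: no swap
arr[3]=17 > 1: no swap

Place pivot at position 0: [1, 19, 12, 17, 3]
Pivot position: 0

After partitioning with pivot 1, the array becomes [1, 19, 12, 17, 3]. The pivot is placed at index 0. All elements to the left of the pivot are <= 1, and all elements to the right are > 1.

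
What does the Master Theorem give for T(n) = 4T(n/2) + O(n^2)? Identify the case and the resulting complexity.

Master Theorem for T(n) = 4T(n/2) + O(n^2):

a = 4, b = 2, c = 2
log_b(a) = log_2(4) = 2.0000

Case 2: c = 2 = log_2(4) = 2.0000
T(n) = O(n^2 log n) = O(n^2 log n)

For T(n) = 4T(n/2) + O(n^2): log_2(4) = 2.0000. This is Case 2 of the Master Theorem (c = log_b(a), equal work at all levels), giving O(n^2 log n).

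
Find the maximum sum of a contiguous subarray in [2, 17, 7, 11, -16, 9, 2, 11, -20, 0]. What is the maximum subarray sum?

Using Kadane's algorithm on [2, 17, 7, 11, -16, 9, 2, 11, -20, 0]:

Scanning through the array:
Position 1 (value 17): max_ending_here = 19, max_so_far = 19
Position 2 (value 7): max_ending_here = 26, max_so_far = 26
Position 3 (value 11): max_ending_here = 37, max_so_far = 37
Position 4 (value -16): max_ending_here = 21, max_so_far = 37
Position 5 (value 9): max_ending_here = 30, max_so_far = 37
Position 6 (value 2): max_ending_here = 32, max_so_far = 37
Position 7 (value 11): max_ending_here = 43, max_so_far = 43
Position 8 (value -20): max_ending_here = 23, max_so_far = 43
Position 9 (value 0): max_ending_here = 23, max_so_far = 43

Maximum subarray: [2, 17, 7, 11, -16, 9, 2, 11]
Maximum sum: 43

The maximum subarray is [2, 17, 7, 11, -16, 9, 2, 11] with sum 43. This subarray runs from index 0 to index 7.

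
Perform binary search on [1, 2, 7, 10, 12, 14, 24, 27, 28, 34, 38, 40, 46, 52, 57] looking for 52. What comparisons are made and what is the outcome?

Binary search for 52 in [1, 2, 7, 10, 12, 14, 24, 27, 28, 34, 38, 40, 46, 52, 57]:

lo=0, hi=14, mid=7, arr[mid]=27 -> 27 < 52, search right half
lo=8, hi=14, mid=11, arr[mid]=40 -> 40 < 52, search right half
lo=12, hi=14, mid=13, arr[mid]=52 -> Found target at index 13!

Binary search finds 52 at index 13 after 3 comparisons. The search repeatedly halves the search space by comparing with the middle element.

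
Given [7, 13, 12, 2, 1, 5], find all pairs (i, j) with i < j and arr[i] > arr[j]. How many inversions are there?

Finding inversions in [7, 13, 12, 2, 1, 5]:

(0, 3): arr[0]=7 > arr[3]=2
(0, 4): arr[0]=7 > arr[4]=1
(0, 5): arr[0]=7 > arr[5]=5
(1, 2): arr[1]=13 > arr[2]=12
(1, 3): arr[1]=13 > arr[3]=2
(1, 4): arr[1]=13 > arr[4]=1
(1, 5): arr[1]=13 > arr[5]=5
(2, 3): arr[2]=12 > arr[3]=2
(2, 4): arr[2]=12 > arr[4]=1
(2, 5): arr[2]=12 > arr[5]=5
(3, 4): arr[3]=2 > arr[4]=1

Total inversions: 11

The array has 11 inversion(s): (0,3), (0,4), (0,5), (1,2), (1,3), (1,4), (1,5), (2,3), (2,4), (2,5), (3,4). Each pair (i,j) satisfies i < j and arr[i] > arr[j].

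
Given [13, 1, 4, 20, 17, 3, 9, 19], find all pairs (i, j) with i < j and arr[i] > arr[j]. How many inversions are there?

Finding inversions in [13, 1, 4, 20, 17, 3, 9, 19]:

(0, 1): arr[0]=13 > arr[1]=1
(0, 2): arr[0]=13 > arr[2]=4
(0, 5): arr[0]=13 > arr[5]=3
(0, 6): arr[0]=13 > arr[6]=9
(2, 5): arr[2]=4 > arr[5]=3
(3, 4): arr[3]=20 > arr[4]=17
(3, 5): arr[3]=20 > arr[5]=3
(3, 6): arr[3]=20 > arr[6]=9
(3, 7): arr[3]=20 > arr[7]=19
(4, 5): arr[4]=17 > arr[5]=3
(4, 6): arr[4]=17 > arr[6]=9

Total inversions: 11

The array has 11 inversion(s): (0,1), (0,2), (0,5), (0,6), (2,5), (3,4), (3,5), (3,6), (3,7), (4,5), (4,6). Each pair (i,j) satisfies i < j and arr[i] > arr[j].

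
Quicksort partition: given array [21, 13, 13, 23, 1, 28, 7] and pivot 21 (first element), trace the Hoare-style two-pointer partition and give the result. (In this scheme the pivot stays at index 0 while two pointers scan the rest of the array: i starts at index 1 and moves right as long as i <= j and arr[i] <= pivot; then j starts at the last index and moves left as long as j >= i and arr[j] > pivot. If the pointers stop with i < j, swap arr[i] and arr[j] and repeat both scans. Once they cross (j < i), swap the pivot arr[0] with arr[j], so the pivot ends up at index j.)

Hoare-style two-pointer partition with pivot = 21:

Initial array: [21, 13, 13, 23, 1, 28, 7]

Pointers start at i = 1, j = 6.
i stops at index 3 (arr[3]=23 > 21), j stops at index 6 (arr[6]=7 <= 21): swap arr[3] and arr[6], array becomes [21, 13, 13, 7, 1, 28, 23]
i ends at 5, j ends at 4: the pointers have crossed (j < i), so scanning stops.

Swap pivot arr[0] with arr[4] to place pivot at position 4: [1, 13, 13, 7, 21, 28, 23]
Pivot position: 4

After partitioning with pivot 21, the array becomes [1, 13, 13, 7, 21, 28, 23]. The pivot is placed at index 4. All elements to the left of the pivot are <= 21, and all elements to the right are > 21.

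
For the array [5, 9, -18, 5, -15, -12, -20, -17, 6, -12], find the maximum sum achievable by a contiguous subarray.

Using Kadane's algorithm on [5, 9, -18, 5, -15, -12, -20, -17, 6, -12]:

Scanning through the array:
Position 1 (value 9): max_ending_here = 14, max_so_far = 14
Position 2 (value -18): max_ending_here = -4, max_so_far = 14
Position 3 (value 5): max_ending_here = 5, max_so_far = 14
Position 4 (value -15): max_ending_here = -10, max_so_far = 14
Position 5 (value -12): max_ending_here = -12, max_so_far = 14
Position 6 (value -20): max_ending_here = -20, max_so_far = 14
Position 7 (value -17): max_ending_here = -17, max_so_far = 14
Position 8 (value 6): max_ending_here = 6, max_so_far = 14
Position 9 (value -12): max_ending_here = -6, max_so_far = 14

Maximum subarray: [5, 9]
Maximum sum: 14

The maximum subarray is [5, 9] with sum 14. This subarray runs from index 0 to index 1.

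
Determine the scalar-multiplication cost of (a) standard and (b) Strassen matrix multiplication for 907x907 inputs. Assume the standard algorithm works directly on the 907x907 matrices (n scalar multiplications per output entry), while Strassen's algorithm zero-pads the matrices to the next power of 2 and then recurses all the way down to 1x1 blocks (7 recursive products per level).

Matrix multiplication for 907x907 matrices:

Strassen's algorithm requires power-of-2 dimensions. Pad 907x907 to 1024x1024 (next power of 2).

Standard algorithm: 907^3 = 746142643 multiplications
Strassen's algorithm: 7^(log2(1024)) = 7^10 = 282475249 multiplications
Savings: 746142643 - 282475249 = 463667394 multiplications

Standard: 746142643 multiplications (907^3). Strassen: 282475249 multiplications (7^10, after padding to 1024x1024). Strassen reduces 8 recursive multiplications to 7 at each level.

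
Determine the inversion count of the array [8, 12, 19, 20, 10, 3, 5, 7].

Finding inversions in [8, 12, 19, 20, 10, 3, 5, 7]:

(0, 5): arr[0]=8 > arr[5]=3
(0, 6): arr[0]=8 > arr[6]=5
(0, 7): arr[0]=8 > arr[7]=7
(1, 4): arr[1]=12 > arr[4]=10
(1, 5): arr[1]=12 > arr[5]=3
(1, 6): arr[1]=12 > arr[6]=5
(1, 7): arr[1]=12 > arr[7]=7
(2, 4): arr[2]=19 > arr[4]=10
(2, 5): arr[2]=19 > arr[5]=3
(2, 6): arr[2]=19 > arr[6]=5
(2, 7): arr[2]=19 > arr[7]=7
(3, 4): arr[3]=20 > arr[4]=10
(3, 5): arr[3]=20 > arr[5]=3
(3, 6): arr[3]=20 > arr[6]=5
(3, 7): arr[3]=20 > arr[7]=7
(4, 5): arr[4]=10 > arr[5]=3
(4, 6): arr[4]=10 > arr[6]=5
(4, 7): arr[4]=10 > arr[7]=7

Total inversions: 18

The array has 18 inversion(s): (0,5), (0,6), (0,7), (1,4), (1,5), (1,6), (1,7), (2,4), (2,5), (2,6), (2,7), (3,4), (3,5), (3,6), (3,7), (4,5), (4,6), (4,7). Each pair (i,j) satisfies i < j and arr[i] > arr[j].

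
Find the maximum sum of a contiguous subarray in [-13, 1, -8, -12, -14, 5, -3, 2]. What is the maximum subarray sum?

Using Kadane's algorithm on [-13, 1, -8, -12, -14, 5, -3, 2]:

Scanning through the array:
Position 1 (value 1): max_ending_here = 1, max_so_far = 1
Position 2 (value -8): max_ending_here = -7, max_so_far = 1
Position 3 (value -12): max_ending_here = -12, max_so_far = 1
Position 4 (value -14): max_ending_here = -14, max_so_far = 1
Position 5 (value 5): max_ending_here = 5, max_so_far = 5
Position 6 (value -3): max_ending_here = 2, max_so_far = 5
Position 7 (value 2): max_ending_here = 4, max_so_far = 5

Maximum subarray: [5]
Maximum sum: 5

The maximum subarray is [5] with sum 5. This subarray runs from index 5 to index 5.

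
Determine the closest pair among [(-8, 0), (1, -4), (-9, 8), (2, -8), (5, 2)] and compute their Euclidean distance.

Computing all pairwise distances among 5 points:

d((-8, 0), (1, -4)) = 9.8489
d((-8, 0), (-9, 8)) = 8.0623
d((-8, 0), (2, -8)) = 12.8062
d((-8, 0), (5, 2)) = 13.1529
d((1, -4), (-9, 8)) = 15.6205
d((1, -4), (2, -8)) = 4.1231 <-- minimum
d((1, -4), (5, 2)) = 7.2111
d((-9, 8), (2, -8)) = 19.4165
d((-9, 8), (5, 2)) = 15.2315
d((2, -8), (5, 2)) = 10.4403

Closest pair: (1, -4) and (2, -8) with distance 4.1231

The closest pair is (1, -4) and (2, -8) with Euclidean distance 4.1231. For 5 points, brute-force pairwise comparison is shown above. For large n, the divide-and-conquer algorithm (sort by x, recurse on halves, check the dividing strip) achieves O(n log n).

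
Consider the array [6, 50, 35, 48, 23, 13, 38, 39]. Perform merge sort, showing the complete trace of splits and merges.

Merge sort trace:

Split: [6, 50, 35, 48, 23, 13, 38, 39] -> [6, 50, 35, 48] and [23, 13, 38, 39]
  Split: [6, 50, 35, 48] -> [6, 50] and [35, 48]
    Split: [6, 50] -> [6] and [50]
    Merge: [6] + [50] -> [6, 50]
    Split: [35, 48] -> [35] and [48]
    Merge: [35] + [48] -> [35, 48]
  Merge: [6, 50] + [35, 48] -> [6, 35, 48, 50]
  Split: [23, 13, 38, 39] -> [23, 13] and [38, 39]
    Split: [23, 13] -> [23] and [13]
    Merge: [23] + [13] -> [13, 23]
    Split: [38, 39] -> [38] and [39]
    Merge: [38] + [39] -> [38, 39]
  Merge: [13, 23] + [38, 39] -> [13, 23, 38, 39]
Merge: [6, 35, 48, 50] + [13, 23, 38, 39] -> [6, 13, 23, 35, 38, 39, 48, 50]

Final sorted array: [6, 13, 23, 35, 38, 39, 48, 50]

The merge sort proceeds by recursively splitting the array and merging sorted halves.
After all merges, the sorted array is [6, 13, 23, 35, 38, 39, 48, 50].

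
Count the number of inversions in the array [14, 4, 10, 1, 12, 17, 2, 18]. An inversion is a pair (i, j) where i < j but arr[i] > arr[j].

Finding inversions in [14, 4, 10, 1, 12, 17, 2, 18]:

(0, 1): arr[0]=14 > arr[1]=4
(0, 2): arr[0]=14 > arr[2]=10
(0, 3): arr[0]=14 > arr[3]=1
(0, 4): arr[0]=14 > arr[4]=12
(0, 6): arr[0]=14 > arr[6]=2
(1, 3): arr[1]=4 > arr[3]=1
(1, 6): arr[1]=4 > arr[6]=2
(2, 3): arr[2]=10 > arr[3]=1
(2, 6): arr[2]=10 > arr[6]=2
(4, 6): arr[4]=12 > arr[6]=2
(5, 6): arr[5]=17 > arr[6]=2

Total inversions: 11

The array has 11 inversion(s): (0,1), (0,2), (0,3), (0,4), (0,6), (1,3), (1,6), (2,3), (2,6), (4,6), (5,6). Each pair (i,j) satisfies i < j and arr[i] > arr[j].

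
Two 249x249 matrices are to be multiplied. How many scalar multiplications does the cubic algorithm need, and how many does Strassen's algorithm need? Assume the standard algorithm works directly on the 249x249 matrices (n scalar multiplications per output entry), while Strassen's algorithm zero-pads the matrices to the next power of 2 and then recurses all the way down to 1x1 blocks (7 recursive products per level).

Matrix multiplication for 249x249 matrices:

Strassen's algorithm requires power-of-2 dimensions. Pad 249x249 to 256x256 (next power of 2).

Standard algorithm: 249^3 = 15438249 multiplications
Strassen's algorithm: 7^(log2(256)) = 7^8 = 5764801 multiplications
Savings: 15438249 - 5764801 = 9673448 multiplications

Standard: 15438249 multiplications (249^3). Strassen: 5764801 multiplications (7^8, after padding to 256x256). Strassen reduces 8 recursive multiplications to 7 at each level.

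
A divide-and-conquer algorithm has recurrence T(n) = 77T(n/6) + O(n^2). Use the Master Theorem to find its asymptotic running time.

Master Theorem for T(n) = 77T(n/6) + O(n^2):

a = 77, b = 6, c = 2
log_b(a) = log_6(77) = 2.4243

Case 1: c = 2 < log_6(77) = 2.4243
T(n) = O(n^(log_6 77))

For T(n) = 77T(n/6) + O(n^2): log_6(77) = 2.4243. This is Case 1 of the Master Theorem (c < log_b(a), work dominated by leaves), giving O(n^(log_6 77)).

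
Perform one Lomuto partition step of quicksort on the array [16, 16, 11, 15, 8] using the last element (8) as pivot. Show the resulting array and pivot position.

Lomuto partition with pivot = 8:

Initial array: [16, 16, 11, 15, 8]

arr[0]=16 > 8: no swap
arr[1]=16 > 8: no swap
arr[2]=11 > 8: no swap
arr[3]=15 > 8: no swap

Place pivot at position 0: [8, 16, 11, 15, 16]
Pivot position: 0

After partitioning with pivot 8, the array becomes [8, 16, 11, 15, 16]. The pivot is placed at index 0. All elements to the left of the pivot are <= 8, and all elements to the right are > 8.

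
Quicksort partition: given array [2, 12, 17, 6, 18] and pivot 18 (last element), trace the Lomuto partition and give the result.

Lomuto partition with pivot = 18:

Initial array: [2, 12, 17, 6, 18]

arr[0]=2 <= 18: swap with position 0, array becomes [2, 12, 17, 6, 18]
arr[1]=12 <= 18: swap with position 1, array becomes [2, 12, 17, 6, 18]
arr[2]=17 <= 18: swap with position 2, array becomes [2, 12, 17, 6, 18]
arr[3]=6 <= 18: swap with position 3, array becomes [2, 12, 17, 6, 18]

Place pivot at position 4: [2, 12, 17, 6, 18]
Pivot position: 4

After partitioning with pivot 18, the array becomes [2, 12, 17, 6, 18]. The pivot is placed at index 4. All elements to the left of the pivot are <= 18, and all elements to the right are > 18.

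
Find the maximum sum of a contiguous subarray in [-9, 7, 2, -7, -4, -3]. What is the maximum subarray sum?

Using Kadane's algorithm on [-9, 7, 2, -7, -4, -3]:

Scanning through the array:
Position 1 (value 7): max_ending_here = 7, max_so_far = 7
Position 2 (value 2): max_ending_here = 9, max_so_far = 9
Position 3 (value -7): max_ending_here = 2, max_so_far = 9
Position 4 (value -4): max_ending_here = -2, max_so_far = 9
Position 5 (value -3): max_ending_here = -3, max_so_far = 9

Maximum subarray: [7, 2]
Maximum sum: 9

The maximum subarray is [7, 2] with sum 9. This subarray runs from index 1 to index 2.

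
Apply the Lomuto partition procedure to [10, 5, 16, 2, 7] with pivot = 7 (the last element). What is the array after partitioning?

Lomuto partition with pivot = 7:

Initial array: [10, 5, 16, 2, 7]

arr[0]=10 > 7: no swap
arr[1]=5 <= 7: swap with position 0, array becomes [5, 10, 16, 2, 7]
arr[2]=16 > 7: no swap
arr[3]=2 <= 7: swap with position 1, array becomes [5, 2, 16, 10, 7]

Place pivot at position 2: [5, 2, 7, 10, 16]
Pivot position: 2

After partitioning with pivot 7, the array becomes [5, 2, 7, 10, 16]. The pivot is placed at index 2. All elements to the left of the pivot are <= 7, and all elements to the right are > 7.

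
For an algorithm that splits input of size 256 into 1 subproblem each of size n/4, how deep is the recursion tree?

For divide and conquer with division factor 4:

Problem sizes at each level:
Level 0: 256
Level 1: 64
Level 2: 16
Level 3: 4
Level 4: 1

The root is level 0 and the size-1 base case is level 4 (the tree spans levels 0 through 4, i.e. 5 levels counting the root), so the depth is the number of divisions: log_4(256) = 4

The recursion tree depth is log_4(256) = 4. At each level, the problem size is divided by 4, so it takes 4 divisions to reduce to a base case of size 1. The algorithm makes 1 recursive call at each level.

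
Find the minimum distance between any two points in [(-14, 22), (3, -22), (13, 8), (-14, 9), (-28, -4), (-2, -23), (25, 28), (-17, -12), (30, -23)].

Computing all pairwise distances among 9 points:

d((-14, 22), (3, -22)) = 47.1699
d((-14, 22), (13, 8)) = 30.4138
d((-14, 22), (-14, 9)) = 13.0
d((-14, 22), (-28, -4)) = 29.5296
d((-14, 22), (-2, -23)) = 46.5725
d((-14, 22), (25, 28)) = 39.4588
d((-14, 22), (-17, -12)) = 34.1321
d((-14, 22), (30, -23)) = 62.9365
d((3, -22), (13, 8)) = 31.6228
d((3, -22), (-14, 9)) = 35.3553
d((3, -22), (-28, -4)) = 35.8469
d((3, -22), (-2, -23)) = 5.099 <-- minimum
d((3, -22), (25, 28)) = 54.626
d((3, -22), (-17, -12)) = 22.3607
d((3, -22), (30, -23)) = 27.0185
d((13, 8), (-14, 9)) = 27.0185
d((13, 8), (-28, -4)) = 42.72
d((13, 8), (-2, -23)) = 34.4384
d((13, 8), (25, 28)) = 23.3238
d((13, 8), (-17, -12)) = 36.0555
d((13, 8), (30, -23)) = 35.3553
d((-14, 9), (-28, -4)) = 19.105
d((-14, 9), (-2, -23)) = 34.176
d((-14, 9), (25, 28)) = 43.382
d((-14, 9), (-17, -12)) = 21.2132
d((-14, 9), (30, -23)) = 54.4059
d((-28, -4), (-2, -23)) = 32.2025
d((-28, -4), (25, 28)) = 61.9112
d((-28, -4), (-17, -12)) = 13.6015
d((-28, -4), (30, -23)) = 61.0328
d((-2, -23), (25, 28)) = 57.7062
d((-2, -23), (-17, -12)) = 18.6011
d((-2, -23), (30, -23)) = 32.0
d((25, 28), (-17, -12)) = 58.0
d((25, 28), (30, -23)) = 51.2445
d((-17, -12), (30, -23)) = 48.2701

Closest pair: (3, -22) and (-2, -23) with distance 5.099

The closest pair is (3, -22) and (-2, -23) with Euclidean distance 5.099. For 9 points, brute-force pairwise comparison is shown above. For large n, the divide-and-conquer algorithm (sort by x, recurse on halves, check the dividing strip) achieves O(n log n).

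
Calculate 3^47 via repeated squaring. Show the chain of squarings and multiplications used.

Computing 3^47 by squaring (build up from 3^1; each line after the first costs one multiplication):

3^1 = 3
3^2 = (3^1)^2 = 3^2 = 9
3^4 = (3^2)^2 = 9^2 = 81
3^5 = 3 * 3^4 = 3 * 81 = 243
3^10 = (3^5)^2 = 243^2 = 59049
3^11 = 3 * 3^10 = 3 * 59049 = 177147
3^22 = (3^11)^2 = 177147^2 = 31381059609
3^23 = 3 * 3^22 = 3 * 31381059609 = 94143178827
3^46 = (3^23)^2 = 94143178827^2 = 8862938119652501095929
3^47 = 3 * 3^46 = 3 * 8862938119652501095929 = 26588814358957503287787

Result: 26588814358957503287787
Multiplications needed: 9 (9 lines after 3^1)

3^47 = 26588814358957503287787. Using exponentiation by squaring, this requires 9 multiplications. The key idea: if the exponent is even, square the half-power; if odd, multiply by the base once.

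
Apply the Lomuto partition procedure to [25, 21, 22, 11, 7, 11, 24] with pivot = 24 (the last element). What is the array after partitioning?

Lomuto partition with pivot = 24:

Initial array: [25, 21, 22, 11, 7, 11, 24]

arr[0]=25 > 24: no swap
arr[1]=21 <= 24: swap with position 0, array becomes [21, 25, 22, 11, 7, 11, 24]
arr[2]=22 <= 24: swap with position 1, array becomes [21, 22, 25, 11, 7, 11, 24]
arr[3]=11 <= 24: swap with position 2, array becomes [21, 22, 11, 25, 7, 11, 24]
arr[4]=7 <= 24: swap with position 3, array becomes [21, 22, 11, 7, 25, 11, 24]
arr[5]=11 <= 24: swap with position 4, array becomes [21, 22, 11, 7, 11, 25, 24]

Place pivot at position 5: [21, 22, 11, 7, 11, 24, 25]
Pivot position: 5

After partitioning with pivot 24, the array becomes [21, 22, 11, 7, 11, 24, 25]. The pivot is placed at index 5. All elements to the left of the pivot are <= 24, and all elements to the right are > 24.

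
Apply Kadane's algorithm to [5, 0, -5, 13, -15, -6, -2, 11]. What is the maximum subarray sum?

Using Kadane's algorithm on [5, 0, -5, 13, -15, -6, -2, 11]:

Scanning through the array:
Position 1 (value 0): max_ending_here = 5, max_so_far = 5
Position 2 (value -5): max_ending_here = 0, max_so_far = 5
Position 3 (value 13): max_ending_here = 13, max_so_far = 13
Position 4 (value -15): max_ending_here = -2, max_so_far = 13
Position 5 (value -6): max_ending_here = -6, max_so_far = 13
Position 6 (value -2): max_ending_here = -2, max_so_far = 13
Position 7 (value 11): max_ending_here = 11, max_so_far = 13

Maximum subarray: [5, 0, -5, 13]
Maximum sum: 13

The maximum subarray is [5, 0, -5, 13] with sum 13. This subarray runs from index 0 to index 3.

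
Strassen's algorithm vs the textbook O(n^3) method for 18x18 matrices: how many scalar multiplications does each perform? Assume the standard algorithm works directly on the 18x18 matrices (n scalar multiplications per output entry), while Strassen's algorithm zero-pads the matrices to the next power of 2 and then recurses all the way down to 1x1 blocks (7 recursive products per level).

Matrix multiplication for 18x18 matrices:

Strassen's algorithm requires power-of-2 dimensions. Pad 18x18 to 32x32 (next power of 2).

Standard algorithm: 18^3 = 5832 multiplications
Strassen's algorithm: 7^(log2(32)) = 7^5 = 16807 multiplications
Difference: 5832 - 16807 = -10975 (Strassen uses MORE here due to padding overhead — for small or just-over-power-of-2 n, padding can outweigh the per-level savings)

Standard: 5832 multiplications (18^3). Strassen: 16807 multiplications (7^5, after padding to 32x32). Strassen reduces 8 recursive multiplications to 7 at each level.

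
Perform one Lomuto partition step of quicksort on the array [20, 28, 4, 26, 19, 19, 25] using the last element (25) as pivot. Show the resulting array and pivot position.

Lomuto partition with pivot = 25:

Initial array: [20, 28, 4, 26, 19, 19, 25]

arr[0]=20 <= 25: swap with position 0, array becomes [20, 28, 4, 26, 19, 19, 25]
arr[1]=28 > 25: no swap
arr[2]=4 <= 25: swap with position 1, array becomes [20, 4, 28, 26, 19, 19, 25]
arr[3]=26 > 25: no swap
arr[4]=19 <= 25: swap with position 2, array becomes [20, 4, 19, 26, 28, 19, 25]
arr[5]=19 <= 25: swap with position 3, array becomes [20, 4, 19, 19, 28, 26, 25]

Place pivot at position 4: [20, 4, 19, 19, 25, 26, 28]
Pivot position: 4

After partitioning with pivot 25, the array becomes [20, 4, 19, 19, 25, 26, 28]. The pivot is placed at index 4. All elements to the left of the pivot are <= 25, and all elements to the right are > 25.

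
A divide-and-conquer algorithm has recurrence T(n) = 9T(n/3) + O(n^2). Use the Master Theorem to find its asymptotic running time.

Master Theorem for T(n) = 9T(n/3) + O(n^2):

a = 9, b = 3, c = 2
log_b(a) = log_3(9) = 2.0000

Case 2: c = 2 = log_3(9) = 2.0000
T(n) = O(n^2 log n) = O(n^2 log n)

For T(n) = 9T(n/3) + O(n^2): log_3(9) = 2.0000. This is Case 2 of the Master Theorem (c = log_b(a), equal work at all levels), giving O(n^2 log n).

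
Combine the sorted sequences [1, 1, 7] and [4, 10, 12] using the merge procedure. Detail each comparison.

Merging process:

Compare 1 vs 4: take 1 from left. Merged: [1]
Compare 1 vs 4: take 1 from left. Merged: [1, 1]
Compare 7 vs 4: take 4 from right. Merged: [1, 1, 4]
Compare 7 vs 10: take 7 from left. Merged: [1, 1, 4, 7]
Append remaining from right: [10, 12]. Merged: [1, 1, 4, 7, 10, 12]

Final merged array: [1, 1, 4, 7, 10, 12]
Total comparisons: 4

The merged array is [1, 1, 4, 7, 10, 12], requiring 4 comparisons. The merge step runs in O(n) time where n is the total number of elements.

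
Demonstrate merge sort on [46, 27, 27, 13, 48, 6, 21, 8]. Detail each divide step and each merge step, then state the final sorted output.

Merge sort trace:

Split: [46, 27, 27, 13, 48, 6, 21, 8] -> [46, 27, 27, 13] and [48, 6, 21, 8]
  Split: [46, 27, 27, 13] -> [46, 27] and [27, 13]
    Split: [46, 27] -> [46] and [27]
    Merge: [46] + [27] -> [27, 46]
    Split: [27, 13] -> [27] and [13]
    Merge: [27] + [13] -> [13, 27]
  Merge: [27, 46] + [13, 27] -> [13, 27, 27, 46]
  Split: [48, 6, 21, 8] -> [48, 6] and [21, 8]
    Split: [48, 6] -> [48] and [6]
    Merge: [48] + [6] -> [6, 48]
    Split: [21, 8] -> [21] and [8]
    Merge: [21] + [8] -> [8, 21]
  Merge: [6, 48] + [8, 21] -> [6, 8, 21, 48]
Merge: [13, 27, 27, 46] + [6, 8, 21, 48] -> [6, 8, 13, 21, 27, 27, 46, 48]

Final sorted array: [6, 8, 13, 21, 27, 27, 46, 48]

The merge sort proceeds by recursively splitting the array and merging sorted halves.
After all merges, the sorted array is [6, 8, 13, 21, 27, 27, 46, 48].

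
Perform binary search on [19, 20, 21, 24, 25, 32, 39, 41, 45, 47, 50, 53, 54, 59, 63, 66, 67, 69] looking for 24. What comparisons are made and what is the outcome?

Binary search for 24 in [19, 20, 21, 24, 25, 32, 39, 41, 45, 47, 50, 53, 54, 59, 63, 66, 67, 69]:

lo=0, hi=17, mid=8, arr[mid]=45 -> 45 > 24, search left half
lo=0, hi=7, mid=3, arr[mid]=24 -> Found target at index 3!

Binary search finds 24 at index 3 after 2 comparisons. The search repeatedly halves the search space by comparing with the middle element.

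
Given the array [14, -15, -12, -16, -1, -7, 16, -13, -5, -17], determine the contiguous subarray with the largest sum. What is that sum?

Using Kadane's algorithm on [14, -15, -12, -16, -1, -7, 16, -13, -5, -17]:

Scanning through the array:
Position 1 (value -15): max_ending_here = -1, max_so_far = 14
Position 2 (value -12): max_ending_here = -12, max_so_far = 14
Position 3 (value -16): max_ending_here = -16, max_so_far = 14
Position 4 (value -1): max_ending_here = -1, max_so_far = 14
Position 5 (value -7): max_ending_here = -7, max_so_far = 14
Position 6 (value 16): max_ending_here = 16, max_so_far = 16
Position 7 (value -13): max_ending_here = 3, max_so_far = 16
Position 8 (value -5): max_ending_here = -2, max_so_far = 16
Position 9 (value -17): max_ending_here = -17, max_so_far = 16

Maximum subarray: [16]
Maximum sum: 16

The maximum subarray is [16] with sum 16. This subarray runs from index 6 to index 6.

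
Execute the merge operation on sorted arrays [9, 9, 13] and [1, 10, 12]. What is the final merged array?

Merging process:

Compare 9 vs 1: take 1 from right. Merged: [1]
Compare 9 vs 10: take 9 from left. Merged: [1, 9]
Compare 9 vs 10: take 9 from left. Merged: [1, 9, 9]
Compare 13 vs 10: take 10 from right. Merged: [1, 9, 9, 10]
Compare 13 vs 12: take 12 from right. Merged: [1, 9, 9, 10, 12]
Append remaining from left: [13]. Merged: [1, 9, 9, 10, 12, 13]

Final merged array: [1, 9, 9, 10, 12, 13]
Total comparisons: 5

The merged array is [1, 9, 9, 10, 12, 13], requiring 5 comparisons. The merge step runs in O(n) time where n is the total number of elements.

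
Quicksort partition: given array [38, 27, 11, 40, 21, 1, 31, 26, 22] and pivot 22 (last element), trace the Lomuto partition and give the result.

Lomuto partition with pivot = 22:

Initial array: [38, 27, 11, 40, 21, 1, 31, 26, 22]

arr[0]=38 > 22: no swap
arr[1]=27 > 22: no swap
arr[2]=11 <= 22: swap with position 0, array becomes [11, 27, 38, 40, 21, 1, 31, 26, 22]
arr[3]=40 > 22: no swap
arr[4]=21 <= 22: swap with position 1, array becomes [11, 21, 38, 40, 27, 1, 31, 26, 22]
arr[5]=1 <= 22: swap with position 2, array becomes [11, 21, 1, 40, 27, 38, 31, 26, 22]
arr[6]=31 > 22: no swap
arr[7]=26 > 22: no swap

Place pivot at position 3: [11, 21, 1, 22, 27, 38, 31, 26, 40]
Pivot position: 3

After partitioning with pivot 22, the array becomes [11, 21, 1, 22, 27, 38, 31, 26, 40]. The pivot is placed at index 3. All elements to the left of the pivot are <= 22, and all elements to the right are > 22.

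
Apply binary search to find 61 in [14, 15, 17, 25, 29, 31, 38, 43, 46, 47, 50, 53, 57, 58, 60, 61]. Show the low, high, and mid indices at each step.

Binary search for 61 in [14, 15, 17, 25, 29, 31, 38, 43, 46, 47, 50, 53, 57, 58, 60, 61]:

lo=0, hi=15, mid=7, arr[mid]=43 -> 43 < 61, search right half
lo=8, hi=15, mid=11, arr[mid]=53 -> 53 < 61, search right half
lo=12, hi=15, mid=13, arr[mid]=58 -> 58 < 61, search right half
lo=14, hi=15, mid=14, arr[mid]=60 -> 60 < 61, search right half
lo=15, hi=15, mid=15, arr[mid]=61 -> Found target at index 15!

Binary search finds 61 at index 15 after 5 comparisons. The search repeatedly halves the search space by comparing with the middle element.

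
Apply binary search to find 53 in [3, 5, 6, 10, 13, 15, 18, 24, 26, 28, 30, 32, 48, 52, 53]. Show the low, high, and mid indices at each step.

Binary search for 53 in [3, 5, 6, 10, 13, 15, 18, 24, 26, 28, 30, 32, 48, 52, 53]:

lo=0, hi=14, mid=7, arr[mid]=24 -> 24 < 53, search right half
lo=8, hi=14, mid=11, arr[mid]=32 -> 32 < 53, search right half
lo=12, hi=14, mid=13, arr[mid]=52 -> 52 < 53, search right half
lo=14, hi=14, mid=14, arr[mid]=53 -> Found target at index 14!

Binary search finds 53 at index 14 after 4 comparisons. The search repeatedly halves the search space by comparing with the middle element.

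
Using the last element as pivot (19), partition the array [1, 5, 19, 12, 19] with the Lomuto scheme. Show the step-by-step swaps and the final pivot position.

Lomuto partition with pivot = 19:

Initial array: [1, 5, 19, 12, 19]

arr[0]=1 <= 19: swap with position 0, array becomes [1, 5, 19, 12, 19]
arr[1]=5 <= 19: swap with position 1, array becomes [1, 5, 19, 12, 19]
arr[2]=19 <= 19: swap with position 2, array becomes [1, 5, 19, 12, 19]
arr[3]=12 <= 19: swap with position 3, array becomes [1, 5, 19, 12, 19]

Place pivot at position 4: [1, 5, 19, 12, 19]
Pivot position: 4

After partitioning with pivot 19, the array becomes [1, 5, 19, 12, 19]. The pivot is placed at index 4. All elements to the left of the pivot are <= 19, and all elements to the right are > 19.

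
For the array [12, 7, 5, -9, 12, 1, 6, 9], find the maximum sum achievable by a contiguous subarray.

Using Kadane's algorithm on [12, 7, 5, -9, 12, 1, 6, 9]:

Scanning through the array:
Position 1 (value 7): max_ending_here = 19, max_so_far = 19
Position 2 (value 5): max_ending_here = 24, max_so_far = 24
Position 3 (value -9): max_ending_here = 15, max_so_far = 24
Position 4 (value 12): max_ending_here = 27, max_so_far = 27
Position 5 (value 1): max_ending_here = 28, max_so_far = 28
Position 6 (value 6): max_ending_here = 34, max_so_far = 34
Position 7 (value 9): max_ending_here = 43, max_so_far = 43

Maximum subarray: [12, 7, 5, -9, 12, 1, 6, 9]
Maximum sum: 43

The maximum subarray is [12, 7, 5, -9, 12, 1, 6, 9] with sum 43. This subarray runs from index 0 to index 7.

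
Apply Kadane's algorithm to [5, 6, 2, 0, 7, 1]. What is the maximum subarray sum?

Using Kadane's algorithm on [5, 6, 2, 0, 7, 1]:

Scanning through the array:
Position 1 (value 6): max_ending_here = 11, max_so_far = 11
Position 2 (value 2): max_ending_here = 13, max_so_far = 13
Position 3 (value 0): max_ending_here = 13, max_so_far = 13
Position 4 (value 7): max_ending_here = 20, max_so_far = 20
Position 5 (value 1): max_ending_here = 21, max_so_far = 21

Maximum subarray: [5, 6, 2, 0, 7, 1]
Maximum sum: 21

The maximum subarray is [5, 6, 2, 0, 7, 1] with sum 21. This subarray runs from index 0 to index 5.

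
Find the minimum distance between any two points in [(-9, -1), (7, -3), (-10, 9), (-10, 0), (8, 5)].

Computing all pairwise distances among 5 points:

d((-9, -1), (7, -3)) = 16.1245
d((-9, -1), (-10, 9)) = 10.0499
d((-9, -1), (-10, 0)) = 1.4142 <-- minimum
d((-9, -1), (8, 5)) = 18.0278
d((7, -3), (-10, 9)) = 20.8087
d((7, -3), (-10, 0)) = 17.2627
d((7, -3), (8, 5)) = 8.0623
d((-10, 9), (-10, 0)) = 9.0
d((-10, 9), (8, 5)) = 18.4391
d((-10, 0), (8, 5)) = 18.6815

Closest pair: (-9, -1) and (-10, 0) with distance 1.4142

The closest pair is (-9, -1) and (-10, 0) with Euclidean distance 1.4142. For 5 points, brute-force pairwise comparison is shown above. For large n, the divide-and-conquer algorithm (sort by x, recurse on halves, check the dividing strip) achieves O(n log n).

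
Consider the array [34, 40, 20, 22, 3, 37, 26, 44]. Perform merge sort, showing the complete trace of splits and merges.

Merge sort trace:

Split: [34, 40, 20, 22, 3, 37, 26, 44] -> [34, 40, 20, 22] and [3, 37, 26, 44]
  Split: [34, 40, 20, 22] -> [34, 40] and [20, 22]
    Split: [34, 40] -> [34] and [40]
    Merge: [34] + [40] -> [34, 40]
    Split: [20, 22] -> [20] and [22]
    Merge: [20] + [22] -> [20, 22]
  Merge: [34, 40] + [20, 22] -> [20, 22, 34, 40]
  Split: [3, 37, 26, 44] -> [3, 37] and [26, 44]
    Split: [3, 37] -> [3] and [37]
    Merge: [3] + [37] -> [3, 37]
    Split: [26, 44] -> [26] and [44]
    Merge: [26] + [44] -> [26, 44]
  Merge: [3, 37] + [26, 44] -> [3, 26, 37, 44]
Merge: [20, 22, 34, 40] + [3, 26, 37, 44] -> [3, 20, 22, 26, 34, 37, 40, 44]

Final sorted array: [3, 20, 22, 26, 34, 37, 40, 44]

The merge sort proceeds by recursively splitting the array and merging sorted halves.
After all merges, the sorted array is [3, 20, 22, 26, 34, 37, 40, 44].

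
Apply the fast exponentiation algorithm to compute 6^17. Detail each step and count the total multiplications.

Computing 6^17 by squaring (build up from 6^1; each line after the first costs one multiplication):

6^1 = 6
6^2 = (6^1)^2 = 6^2 = 36
6^4 = (6^2)^2 = 36^2 = 1296
6^8 = (6^4)^2 = 1296^2 = 1679616
6^16 = (6^8)^2 = 1679616^2 = 2821109907456
6^17 = 6 * 6^16 = 6 * 2821109907456 = 16926659444736

Result: 16926659444736
Multiplications needed: 5 (5 lines after 6^1)

6^17 = 16926659444736. Using exponentiation by squaring, this requires 5 multiplications. The key idea: if the exponent is even, square the half-power; if odd, multiply by the base once.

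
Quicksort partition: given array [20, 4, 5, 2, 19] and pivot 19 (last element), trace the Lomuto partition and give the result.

Lomuto partition with pivot = 19:

Initial array: [20, 4, 5, 2, 19]

arr[0]=20 > 19: no swap
arr[1]=4 <= 19: swap with position 0, array becomes [4, 20, 5, 2, 19]
arr[2]=5 <= 19: swap with position 1, array becomes [4, 5, 20, 2, 19]
arr[3]=2 <= 19: swap with position 2, array becomes [4, 5, 2, 20, 19]

Place pivot at position 3: [4, 5, 2, 19, 20]
Pivot position: 3

After partitioning with pivot 19, the array becomes [4, 5, 2, 19, 20]. The pivot is placed at index 3. All elements to the left of the pivot are <= 19, and all elements to the right are > 19.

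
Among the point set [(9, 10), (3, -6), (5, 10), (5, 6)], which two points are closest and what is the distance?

Computing all pairwise distances among 4 points:

d((9, 10), (3, -6)) = 17.088
d((9, 10), (5, 10)) = 4.0 <-- minimum
d((9, 10), (5, 6)) = 5.6569
d((3, -6), (5, 10)) = 16.1245
d((3, -6), (5, 6)) = 12.1655
d((5, 10), (5, 6)) = 4.0 <-- minimum

Minimum distance: 4.0 (tie among 2 pairs: (9, 10) and (5, 10); (5, 10) and (5, 6))

The minimum Euclidean distance is 4.0. There is a tie: 2 pairs achieve this minimum — (9, 10) and (5, 10); (5, 10) and (5, 6). Any of these is a valid closest pair. For 4 points, brute-force pairwise comparison is shown above. For large n, the divide-and-conquer algorithm (sort by x, recurse on halves, check the dividing strip) achieves O(n log n).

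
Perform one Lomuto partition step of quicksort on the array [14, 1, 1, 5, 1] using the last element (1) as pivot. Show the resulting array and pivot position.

Lomuto partition with pivot = 1:

Initial array: [14, 1, 1, 5, 1]

arr[0]=14 > 1: no swap
arr[1]=1 <= 1: swap with position 0, array becomes [1, 14, 1, 5, 1]
arr[2]=1 <= 1: swap with position 1, array becomes [1, 1, 14, 5, 1]
arr[3]=5 > 1: no swap

Place pivot at position 2: [1, 1, 1, 5, 14]
Pivot position: 2

After partitioning with pivot 1, the array becomes [1, 1, 1, 5, 14]. The pivot is placed at index 2. All elements to the left of the pivot are <= 1, and all elements to the right are > 1.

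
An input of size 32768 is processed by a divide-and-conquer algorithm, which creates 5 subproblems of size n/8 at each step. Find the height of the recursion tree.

For divide and conquer with division factor 8:

Problem sizes at each level:
Level 0: 32768
Level 1: 4096
Level 2: 512
Level 3: 64
Level 4: 8
Level 5: 1

The root is level 0 and the size-1 base case is level 5 (the tree spans levels 0 through 5, i.e. 6 levels counting the root), so the depth is the number of divisions: log_8(32768) = 5

The recursion tree depth is log_8(32768) = 5. At each level, the problem size is divided by 8, so it takes 5 divisions to reduce to a base case of size 1. The algorithm makes 5 recursive calls at each level.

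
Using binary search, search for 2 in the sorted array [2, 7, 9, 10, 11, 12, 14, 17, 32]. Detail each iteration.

Binary search for 2 in [2, 7, 9, 10, 11, 12, 14, 17, 32]:

lo=0, hi=8, mid=4, arr[mid]=11 -> 11 > 2, search left half
lo=0, hi=3, mid=1, arr[mid]=7 -> 7 > 2, search left half
lo=0, hi=0, mid=0, arr[mid]=2 -> Found target at index 0!

Binary search finds 2 at index 0 after 3 comparisons. The search repeatedly halves the search space by comparing with the middle element.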